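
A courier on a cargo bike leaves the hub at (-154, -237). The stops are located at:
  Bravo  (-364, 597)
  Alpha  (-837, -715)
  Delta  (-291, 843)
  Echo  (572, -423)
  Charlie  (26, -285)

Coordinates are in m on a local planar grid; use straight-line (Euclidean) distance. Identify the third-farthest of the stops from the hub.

Distance to each, sorted:
Delta: 1088.7 m
Bravo: 860.0 m
Alpha: 833.7 m
Echo: 749.4 m
Charlie: 186.3 m
The third-farthest is Alpha at 833.7 m.

Alpha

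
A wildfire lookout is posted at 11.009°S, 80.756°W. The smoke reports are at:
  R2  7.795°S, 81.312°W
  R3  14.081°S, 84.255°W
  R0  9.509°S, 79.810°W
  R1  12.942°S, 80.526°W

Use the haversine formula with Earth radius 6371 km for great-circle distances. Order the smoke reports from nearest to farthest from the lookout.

R0, R1, R2, R3

Computing each great-circle distance from 11.009°S, 80.756°W:
R0 9.509°S, 79.810°W: 196.3 km
R1 12.942°S, 80.526°W: 216.4 km
R2 7.795°S, 81.312°W: 362.5 km
R3 14.081°S, 84.255°W: 510.8 km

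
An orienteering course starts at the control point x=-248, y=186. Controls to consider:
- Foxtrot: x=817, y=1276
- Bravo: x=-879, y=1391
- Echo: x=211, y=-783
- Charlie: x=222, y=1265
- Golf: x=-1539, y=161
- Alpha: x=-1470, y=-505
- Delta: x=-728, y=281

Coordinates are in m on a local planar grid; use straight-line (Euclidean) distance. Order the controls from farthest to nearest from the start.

Foxtrot, Alpha, Bravo, Golf, Charlie, Echo, Delta

Computing each straight-line distance from x=-248, y=186:
Foxtrot x=817, y=1276: 1523.9 m
Alpha x=-1470, y=-505: 1403.8 m
Bravo x=-879, y=1391: 1360.2 m
Golf x=-1539, y=161: 1291.2 m
Charlie x=222, y=1265: 1176.9 m
Echo x=211, y=-783: 1072.2 m
Delta x=-728, y=281: 489.3 m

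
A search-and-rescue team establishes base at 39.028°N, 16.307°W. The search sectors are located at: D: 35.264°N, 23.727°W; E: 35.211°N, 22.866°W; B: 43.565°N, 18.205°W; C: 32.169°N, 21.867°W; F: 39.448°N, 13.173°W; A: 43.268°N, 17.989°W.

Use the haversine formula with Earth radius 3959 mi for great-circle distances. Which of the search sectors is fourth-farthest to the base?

Distance to each, sorted:
C: 567.3 mi
D: 484.2 mi
E: 447.2 mi
B: 328.6 mi
A: 305.7 mi
F: 170.2 mi
The fourth-farthest is B at 328.6 mi.

B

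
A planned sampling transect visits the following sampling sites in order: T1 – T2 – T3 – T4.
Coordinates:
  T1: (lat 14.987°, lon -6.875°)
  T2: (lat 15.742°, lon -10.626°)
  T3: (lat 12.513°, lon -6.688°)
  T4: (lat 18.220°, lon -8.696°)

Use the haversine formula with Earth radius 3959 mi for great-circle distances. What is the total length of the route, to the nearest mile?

Leg distances:
T1→T2: 255.3 mi  (cumulative 255.3 mi)
T2→T3: 345.5 mi  (cumulative 600.8 mi)
T3→T4: 416.4 mi  (cumulative 1017.2 mi)
Total route length ≈ 1017 mi.

1017 mi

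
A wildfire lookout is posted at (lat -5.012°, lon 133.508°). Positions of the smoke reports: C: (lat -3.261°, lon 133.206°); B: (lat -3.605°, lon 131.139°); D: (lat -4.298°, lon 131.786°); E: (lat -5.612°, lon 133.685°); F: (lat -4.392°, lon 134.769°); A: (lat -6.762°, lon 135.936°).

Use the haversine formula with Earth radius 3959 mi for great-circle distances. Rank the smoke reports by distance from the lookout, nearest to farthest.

Computing each great-circle distance from (lat -5.012°, lon 133.508°):
E (lat -5.612°, lon 133.685°): 43.2 mi
F (lat -4.392°, lon 134.769°): 96.8 mi
C (lat -3.261°, lon 133.206°): 122.8 mi
D (lat -4.298°, lon 131.786°): 128.4 mi
B (lat -3.605°, lon 131.139°): 190.0 mi
A (lat -6.762°, lon 135.936°): 206.1 mi

E, F, C, D, B, A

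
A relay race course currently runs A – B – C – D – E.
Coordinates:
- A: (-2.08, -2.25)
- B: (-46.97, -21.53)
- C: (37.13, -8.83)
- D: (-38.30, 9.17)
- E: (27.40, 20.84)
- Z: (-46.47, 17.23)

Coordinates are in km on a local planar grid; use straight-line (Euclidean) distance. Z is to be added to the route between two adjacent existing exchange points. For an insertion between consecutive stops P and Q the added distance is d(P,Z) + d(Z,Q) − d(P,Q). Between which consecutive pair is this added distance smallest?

Added distance for inserting Z between each consecutive pair:
A–B: 38.4 km
B–C: 41.3 km
C–D: 21.5 km
D–E: 18.7 km
Smallest added distance is 18.7 km, inserting between D and E.

between D and E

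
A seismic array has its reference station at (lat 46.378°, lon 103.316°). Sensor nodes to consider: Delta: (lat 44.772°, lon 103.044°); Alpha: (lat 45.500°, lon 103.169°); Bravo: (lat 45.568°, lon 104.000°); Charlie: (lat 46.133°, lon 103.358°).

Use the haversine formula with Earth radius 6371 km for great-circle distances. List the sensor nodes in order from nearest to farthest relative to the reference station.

Charlie, Alpha, Bravo, Delta

Computing each great-circle distance from (lat 46.378°, lon 103.316°):
Charlie (lat 46.133°, lon 103.358°): 27.4 km
Alpha (lat 45.500°, lon 103.169°): 98.3 km
Bravo (lat 45.568°, lon 104.000°): 104.4 km
Delta (lat 44.772°, lon 103.044°): 179.8 km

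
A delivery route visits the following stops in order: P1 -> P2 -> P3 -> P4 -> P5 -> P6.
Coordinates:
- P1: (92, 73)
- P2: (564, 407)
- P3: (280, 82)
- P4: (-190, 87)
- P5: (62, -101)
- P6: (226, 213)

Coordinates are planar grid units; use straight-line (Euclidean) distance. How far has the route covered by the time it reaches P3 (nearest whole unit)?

Leg distances:
P1→P2: 578.2  (cumulative 578.2)
P2→P3: 431.6  (cumulative 1009.8)
Cumulative distance at P3 ≈ 1010.

1010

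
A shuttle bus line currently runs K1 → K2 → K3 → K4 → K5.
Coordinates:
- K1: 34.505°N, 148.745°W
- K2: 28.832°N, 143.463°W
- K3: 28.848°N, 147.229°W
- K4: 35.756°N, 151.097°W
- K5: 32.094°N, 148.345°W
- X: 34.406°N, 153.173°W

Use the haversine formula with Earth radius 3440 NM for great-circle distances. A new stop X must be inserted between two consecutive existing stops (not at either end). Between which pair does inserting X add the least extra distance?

Added distance for inserting X between each consecutive pair:
K1–K2: 383.1 NM
K2–K3: 851.3 NM
K3–K4: 122.7 NM
K4–K5: 150.5 NM
Smallest added distance is 122.7 NM, inserting between K3 and K4.

between K3 and K4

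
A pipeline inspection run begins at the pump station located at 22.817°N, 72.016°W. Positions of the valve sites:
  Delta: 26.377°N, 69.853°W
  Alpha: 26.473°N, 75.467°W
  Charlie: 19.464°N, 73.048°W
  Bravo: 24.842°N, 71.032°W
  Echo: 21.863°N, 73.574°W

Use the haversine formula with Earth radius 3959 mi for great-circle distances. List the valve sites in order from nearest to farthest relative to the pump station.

Computing each great-circle distance from 22.817°N, 72.016°W:
Echo 21.863°N, 73.574°W: 119.4 mi
Bravo 24.842°N, 71.032°W: 153.1 mi
Charlie 19.464°N, 73.048°W: 241.0 mi
Delta 26.377°N, 69.853°W: 281.0 mi
Alpha 26.473°N, 75.467°W: 332.8 mi

Echo, Bravo, Charlie, Delta, Alpha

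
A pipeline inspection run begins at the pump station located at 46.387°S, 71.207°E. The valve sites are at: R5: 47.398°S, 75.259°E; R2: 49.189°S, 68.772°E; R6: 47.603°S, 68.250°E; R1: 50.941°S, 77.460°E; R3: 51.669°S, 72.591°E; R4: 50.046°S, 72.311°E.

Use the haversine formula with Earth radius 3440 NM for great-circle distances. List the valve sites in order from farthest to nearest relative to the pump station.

R1, R3, R4, R2, R5, R6

Distance from the pump station at 46.387°S, 71.207°E to each:
R1 50.941°S, 77.460°E: 368.8 NM
R3 51.669°S, 72.591°E: 321.8 NM
R4 50.046°S, 72.311°E: 224.1 NM
R2 49.189°S, 68.772°E: 194.8 NM
R5 47.398°S, 75.259°E: 177.0 NM
R6 47.603°S, 68.250°E: 141.4 NM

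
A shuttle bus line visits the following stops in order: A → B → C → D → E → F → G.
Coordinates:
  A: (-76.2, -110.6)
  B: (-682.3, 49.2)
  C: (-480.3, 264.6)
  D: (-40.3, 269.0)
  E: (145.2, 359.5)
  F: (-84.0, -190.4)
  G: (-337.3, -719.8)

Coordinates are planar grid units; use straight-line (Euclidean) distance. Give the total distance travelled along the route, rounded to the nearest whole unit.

2751

Leg distances:
A→B: 626.8  (cumulative 626.8)
B→C: 295.3  (cumulative 922.1)
C→D: 440.0  (cumulative 1362.1)
D→E: 206.4  (cumulative 1568.5)
E→F: 595.8  (cumulative 2164.3)
F→G: 586.9  (cumulative 2751.2)
Total route length ≈ 2751.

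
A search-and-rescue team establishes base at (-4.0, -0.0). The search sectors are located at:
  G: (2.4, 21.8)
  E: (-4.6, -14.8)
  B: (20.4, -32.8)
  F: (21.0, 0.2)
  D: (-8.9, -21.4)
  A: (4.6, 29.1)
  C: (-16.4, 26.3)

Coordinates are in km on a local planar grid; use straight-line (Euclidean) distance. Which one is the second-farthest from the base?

Distance to each, sorted:
B: 40.9 km
A: 30.3 km
C: 29.1 km
F: 25.0 km
G: 22.7 km
D: 22.0 km
E: 14.8 km
The second-farthest is A at 30.3 km.

A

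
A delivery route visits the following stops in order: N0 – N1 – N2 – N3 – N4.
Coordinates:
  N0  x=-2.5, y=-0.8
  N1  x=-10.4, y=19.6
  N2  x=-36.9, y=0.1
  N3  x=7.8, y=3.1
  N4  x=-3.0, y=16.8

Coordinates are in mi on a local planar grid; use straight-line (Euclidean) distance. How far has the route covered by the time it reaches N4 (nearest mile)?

117 mi

Leg distances:
N0→N1: 21.9 mi  (cumulative 21.9 mi)
N1→N2: 32.9 mi  (cumulative 54.8 mi)
N2→N3: 44.8 mi  (cumulative 99.6 mi)
N3→N4: 17.4 mi  (cumulative 117.0 mi)
Cumulative distance at N4 ≈ 117 mi.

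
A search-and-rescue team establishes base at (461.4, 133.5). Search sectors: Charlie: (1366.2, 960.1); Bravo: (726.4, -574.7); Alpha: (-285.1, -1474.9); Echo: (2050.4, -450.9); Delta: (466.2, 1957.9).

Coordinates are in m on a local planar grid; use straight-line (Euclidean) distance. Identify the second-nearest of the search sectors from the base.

Distance to each, sorted:
Bravo: 756.2 m
Charlie: 1225.5 m
Echo: 1693.1 m
Alpha: 1773.2 m
Delta: 1824.4 m
The second-nearest is Charlie at 1225.5 m.

Charlie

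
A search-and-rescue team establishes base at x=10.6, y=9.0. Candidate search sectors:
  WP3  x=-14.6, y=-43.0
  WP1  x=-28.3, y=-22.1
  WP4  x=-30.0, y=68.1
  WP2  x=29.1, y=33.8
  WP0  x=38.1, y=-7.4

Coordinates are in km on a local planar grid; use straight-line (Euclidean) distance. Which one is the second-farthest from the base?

WP3

Distances from the base (x=10.6, y=9.0):
WP4: 71.7 km
WP3: 57.8 km
WP1: 49.8 km
WP0: 32.0 km
WP2: 30.9 km
The second-farthest is WP3 at 57.8 km.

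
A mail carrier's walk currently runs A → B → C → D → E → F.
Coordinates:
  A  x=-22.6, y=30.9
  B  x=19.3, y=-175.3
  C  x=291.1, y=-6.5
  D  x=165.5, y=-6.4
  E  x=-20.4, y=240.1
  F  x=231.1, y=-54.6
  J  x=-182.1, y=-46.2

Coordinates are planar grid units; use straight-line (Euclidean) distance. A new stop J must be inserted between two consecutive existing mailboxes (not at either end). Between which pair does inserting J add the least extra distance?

between A and B

Added distance for inserting J between each consecutive pair:
A–B: 206.0
B–C: 394.1
C–D: 699.1
D–E: 369.9
E–F: 354.7
Smallest added distance is 206.0, inserting between A and B.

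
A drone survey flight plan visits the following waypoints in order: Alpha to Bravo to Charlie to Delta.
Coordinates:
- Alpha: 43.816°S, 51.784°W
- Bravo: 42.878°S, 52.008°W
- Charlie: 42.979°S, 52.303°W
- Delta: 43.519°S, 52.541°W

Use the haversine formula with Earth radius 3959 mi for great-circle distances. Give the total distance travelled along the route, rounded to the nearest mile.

121 mi

Leg distances:
Alpha→Bravo: 65.8 mi  (cumulative 65.8 mi)
Bravo→Charlie: 16.5 mi  (cumulative 82.3 mi)
Charlie→Delta: 39.2 mi  (cumulative 121.4 mi)
Total route length ≈ 121 mi.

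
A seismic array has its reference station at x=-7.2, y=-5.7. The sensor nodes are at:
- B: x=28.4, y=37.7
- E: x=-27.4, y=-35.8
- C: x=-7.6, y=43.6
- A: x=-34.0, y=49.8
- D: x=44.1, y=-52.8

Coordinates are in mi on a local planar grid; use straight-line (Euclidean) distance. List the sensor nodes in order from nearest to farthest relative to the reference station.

Distance from the reference station at x=-7.2, y=-5.7 to each:
E x=-27.4, y=-35.8: 36.2 mi
C x=-7.6, y=43.6: 49.3 mi
B x=28.4, y=37.7: 56.1 mi
A x=-34.0, y=49.8: 61.6 mi
D x=44.1, y=-52.8: 69.6 mi

E, C, B, A, D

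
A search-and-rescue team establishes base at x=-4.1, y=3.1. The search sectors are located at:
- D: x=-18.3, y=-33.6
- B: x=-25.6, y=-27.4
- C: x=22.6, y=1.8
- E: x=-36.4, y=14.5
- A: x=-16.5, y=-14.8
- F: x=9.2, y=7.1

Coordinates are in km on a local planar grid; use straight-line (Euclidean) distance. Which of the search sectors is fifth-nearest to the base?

B

Distance to each, sorted:
F: 13.9 km
A: 21.8 km
C: 26.7 km
E: 34.3 km
B: 37.3 km
D: 39.4 km
The fifth-nearest is B at 37.3 km.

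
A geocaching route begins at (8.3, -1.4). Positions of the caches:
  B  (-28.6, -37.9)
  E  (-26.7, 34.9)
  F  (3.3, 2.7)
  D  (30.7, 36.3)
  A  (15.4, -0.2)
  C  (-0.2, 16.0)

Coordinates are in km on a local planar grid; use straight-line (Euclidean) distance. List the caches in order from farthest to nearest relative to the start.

Computing each straight-line distance from (8.3, -1.4):
B (-28.6, -37.9): 51.9 km
E (-26.7, 34.9): 50.4 km
D (30.7, 36.3): 43.9 km
C (-0.2, 16.0): 19.4 km
A (15.4, -0.2): 7.2 km
F (3.3, 2.7): 6.5 km

B, E, D, C, A, F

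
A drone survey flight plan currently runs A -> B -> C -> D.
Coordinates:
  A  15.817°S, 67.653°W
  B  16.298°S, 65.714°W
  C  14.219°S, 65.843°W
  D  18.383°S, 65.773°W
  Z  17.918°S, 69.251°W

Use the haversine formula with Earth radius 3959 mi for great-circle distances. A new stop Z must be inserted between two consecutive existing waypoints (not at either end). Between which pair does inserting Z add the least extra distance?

between C and D

Added distance for inserting Z between each consecutive pair:
A–B: 305.6 mi
B–C: 456.4 mi
C–D: 284.2 mi
Smallest added distance is 284.2 mi, inserting between C and D.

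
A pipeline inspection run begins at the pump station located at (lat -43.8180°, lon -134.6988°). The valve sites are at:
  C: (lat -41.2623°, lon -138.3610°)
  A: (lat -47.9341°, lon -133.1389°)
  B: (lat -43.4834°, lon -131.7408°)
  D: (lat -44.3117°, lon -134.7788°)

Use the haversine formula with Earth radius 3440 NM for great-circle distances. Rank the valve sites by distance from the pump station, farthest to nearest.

A, C, B, D

Distance from the pump station at (lat -43.8180°, lon -134.6988°) to each:
A (lat -47.9341°, lon -133.1389°): 255.6 NM
C (lat -41.2623°, lon -138.3610°): 223.1 NM
B (lat -43.4834°, lon -131.7408°): 130.1 NM
D (lat -44.3117°, lon -134.7788°): 29.8 NM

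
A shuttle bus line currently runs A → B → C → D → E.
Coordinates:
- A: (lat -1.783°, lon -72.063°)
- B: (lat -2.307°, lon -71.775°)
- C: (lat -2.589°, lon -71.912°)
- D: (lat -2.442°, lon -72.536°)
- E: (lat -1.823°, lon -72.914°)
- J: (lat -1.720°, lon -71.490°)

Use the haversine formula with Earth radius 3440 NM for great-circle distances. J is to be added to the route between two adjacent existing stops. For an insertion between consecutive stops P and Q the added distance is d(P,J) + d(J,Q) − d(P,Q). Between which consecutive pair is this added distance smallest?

between A and B

Added distance for inserting J between each consecutive pair:
A–B: 37.9 NM
B–C: 78.3 NM
C–D: 95.8 NM
D–E: 118.4 NM
Smallest added distance is 37.9 NM, inserting between A and B.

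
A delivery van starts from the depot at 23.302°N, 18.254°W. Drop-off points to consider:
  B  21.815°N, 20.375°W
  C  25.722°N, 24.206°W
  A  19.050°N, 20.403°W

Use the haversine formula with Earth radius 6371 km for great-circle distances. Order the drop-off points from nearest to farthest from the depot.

Computing each great-circle distance from 23.302°N, 18.254°W:
B 21.815°N, 20.375°W: 273.4 km
A 19.050°N, 20.403°W: 522.6 km
C 25.722°N, 24.206°W: 659.5 km

B, A, C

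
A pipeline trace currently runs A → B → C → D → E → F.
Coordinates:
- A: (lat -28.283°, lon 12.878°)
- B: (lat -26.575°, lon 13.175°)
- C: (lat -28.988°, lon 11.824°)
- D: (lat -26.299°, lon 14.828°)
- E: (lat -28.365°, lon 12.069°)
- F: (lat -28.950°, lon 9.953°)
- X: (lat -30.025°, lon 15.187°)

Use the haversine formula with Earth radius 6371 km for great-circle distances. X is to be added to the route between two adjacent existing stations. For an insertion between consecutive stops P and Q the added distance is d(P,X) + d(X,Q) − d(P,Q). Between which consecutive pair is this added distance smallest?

Added distance for inserting X between each consecutive pair:
A–B: 535.3 km
B–C: 477.0 km
C–D: 340.4 km
D–E: 413.9 km
E–F: 658.5 km
Smallest added distance is 340.4 km, inserting between C and D.

between C and D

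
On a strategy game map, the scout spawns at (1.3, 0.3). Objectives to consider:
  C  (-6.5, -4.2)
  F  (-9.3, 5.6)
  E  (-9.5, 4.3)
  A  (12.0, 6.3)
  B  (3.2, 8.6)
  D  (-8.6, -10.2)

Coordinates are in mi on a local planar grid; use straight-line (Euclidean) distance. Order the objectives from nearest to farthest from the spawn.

Computing each straight-line distance from (1.3, 0.3):
B (3.2, 8.6): 8.5 mi
C (-6.5, -4.2): 9.0 mi
E (-9.5, 4.3): 11.5 mi
F (-9.3, 5.6): 11.9 mi
A (12.0, 6.3): 12.3 mi
D (-8.6, -10.2): 14.4 mi

B, C, E, F, A, D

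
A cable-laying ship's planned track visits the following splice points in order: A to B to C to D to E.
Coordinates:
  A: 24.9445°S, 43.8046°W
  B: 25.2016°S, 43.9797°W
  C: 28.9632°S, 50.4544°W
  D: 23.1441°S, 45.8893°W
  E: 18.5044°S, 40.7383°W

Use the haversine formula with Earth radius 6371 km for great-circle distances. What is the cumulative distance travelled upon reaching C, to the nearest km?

799 km

Leg distances:
A→B: 33.6 km  (cumulative 33.6 km)
B→C: 765.2 km  (cumulative 798.8 km)
Cumulative distance at C ≈ 799 km.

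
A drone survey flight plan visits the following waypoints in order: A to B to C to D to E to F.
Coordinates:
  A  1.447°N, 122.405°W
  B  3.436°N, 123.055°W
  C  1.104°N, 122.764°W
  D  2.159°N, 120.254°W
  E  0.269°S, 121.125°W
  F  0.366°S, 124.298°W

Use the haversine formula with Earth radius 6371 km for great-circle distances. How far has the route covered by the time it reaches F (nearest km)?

1436 km

Leg distances:
A→B: 232.7 km  (cumulative 232.7 km)
B→C: 261.3 km  (cumulative 494.0 km)
C→D: 302.6 km  (cumulative 796.6 km)
D→E: 286.8 km  (cumulative 1083.4 km)
E→F: 353.0 km  (cumulative 1436.4 km)
Cumulative distance at F ≈ 1436 km.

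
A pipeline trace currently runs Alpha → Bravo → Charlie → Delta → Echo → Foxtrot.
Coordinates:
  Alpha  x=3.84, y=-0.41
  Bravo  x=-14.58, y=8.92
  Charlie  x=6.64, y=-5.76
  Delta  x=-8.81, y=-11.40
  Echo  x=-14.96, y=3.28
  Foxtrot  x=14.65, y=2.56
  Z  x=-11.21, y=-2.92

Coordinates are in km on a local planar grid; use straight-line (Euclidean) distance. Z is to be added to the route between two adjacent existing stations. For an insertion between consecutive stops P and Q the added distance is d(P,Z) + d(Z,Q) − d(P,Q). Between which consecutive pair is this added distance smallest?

Added distance for inserting Z between each consecutive pair:
Alpha–Bravo: 6.9 km
Bravo–Charlie: 4.6 km
Charlie–Delta: 10.4 km
Delta–Echo: 0.1 km
Echo–Foxtrot: 4.1 km
Smallest added distance is 0.1 km, inserting between Delta and Echo.

between Delta and Echo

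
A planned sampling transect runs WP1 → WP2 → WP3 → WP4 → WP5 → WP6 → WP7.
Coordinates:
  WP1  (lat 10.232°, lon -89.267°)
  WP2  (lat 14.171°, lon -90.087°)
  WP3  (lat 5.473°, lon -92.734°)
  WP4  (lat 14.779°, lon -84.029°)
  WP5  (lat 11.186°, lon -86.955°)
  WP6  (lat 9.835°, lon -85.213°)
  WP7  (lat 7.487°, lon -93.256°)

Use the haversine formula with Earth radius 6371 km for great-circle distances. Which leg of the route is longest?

Leg distances:
WP1→WP2: 447.0 km
WP2→WP3: 1009.6 km
WP3→WP4: 1405.9 km
WP4→WP5: 510.0 km
WP5→WP6: 242.6 km
WP6→WP7: 921.8 km
The longest leg is WP3–WP4 at 1405.9 km.

WP3–WP4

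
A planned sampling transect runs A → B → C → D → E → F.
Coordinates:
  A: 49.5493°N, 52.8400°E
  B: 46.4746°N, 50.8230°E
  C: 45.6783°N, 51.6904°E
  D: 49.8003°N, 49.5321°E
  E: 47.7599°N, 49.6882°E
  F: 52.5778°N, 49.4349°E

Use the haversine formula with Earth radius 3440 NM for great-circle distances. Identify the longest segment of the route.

Leg distances:
A→B: 201.6 NM
B→C: 59.9 NM
C→D: 262.3 NM
D→E: 122.7 NM
E→F: 289.4 NM
The longest leg is E–F at 289.4 NM.

E–F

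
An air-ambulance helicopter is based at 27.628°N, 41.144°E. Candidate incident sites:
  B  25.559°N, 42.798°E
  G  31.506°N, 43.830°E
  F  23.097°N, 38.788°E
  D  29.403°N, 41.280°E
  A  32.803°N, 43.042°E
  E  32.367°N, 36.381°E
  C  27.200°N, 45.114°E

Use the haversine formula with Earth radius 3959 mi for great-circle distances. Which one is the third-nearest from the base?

C

Distances from the base (27.628°N, 41.144°E):
D: 122.9 mi
B: 175.7 mi
C: 245.3 mi
G: 312.8 mi
F: 345.9 mi
A: 375.1 mi
E: 434.0 mi
The third-nearest is C at 245.3 mi.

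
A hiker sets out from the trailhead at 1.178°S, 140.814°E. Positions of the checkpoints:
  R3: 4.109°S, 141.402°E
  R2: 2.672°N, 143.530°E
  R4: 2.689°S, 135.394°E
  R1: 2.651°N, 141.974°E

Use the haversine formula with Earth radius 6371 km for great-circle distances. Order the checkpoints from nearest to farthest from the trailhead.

R3, R1, R2, R4

Distances from the trailhead:
R3 4.109°S, 141.402°E: 332.4 km
R1 2.651°N, 141.974°E: 444.9 km
R2 2.672°N, 143.530°E: 523.9 km
R4 2.689°S, 135.394°E: 625.3 km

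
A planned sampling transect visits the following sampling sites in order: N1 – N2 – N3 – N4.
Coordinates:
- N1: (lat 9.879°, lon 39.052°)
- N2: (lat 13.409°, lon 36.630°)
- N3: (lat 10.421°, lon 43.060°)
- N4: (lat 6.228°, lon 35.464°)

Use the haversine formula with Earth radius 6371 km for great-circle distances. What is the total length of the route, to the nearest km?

Leg distances:
N1→N2: 472.9 km  (cumulative 472.9 km)
N2→N3: 774.4 km  (cumulative 1247.3 km)
N3→N4: 956.8 km  (cumulative 2204.1 km)
Total route length ≈ 2204 km.

2204 km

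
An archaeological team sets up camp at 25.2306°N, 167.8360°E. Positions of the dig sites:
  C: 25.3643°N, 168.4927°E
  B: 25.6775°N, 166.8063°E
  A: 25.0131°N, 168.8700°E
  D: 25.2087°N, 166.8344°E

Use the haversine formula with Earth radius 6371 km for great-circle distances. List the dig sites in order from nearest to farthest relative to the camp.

Distance from the camp at 25.2306°N, 167.8360°E to each:
C 25.3643°N, 168.4927°E: 67.7 km
D 25.2087°N, 166.8344°E: 100.8 km
A 25.0131°N, 168.8700°E: 106.9 km
B 25.6775°N, 166.8063°E: 114.7 km

C, D, A, B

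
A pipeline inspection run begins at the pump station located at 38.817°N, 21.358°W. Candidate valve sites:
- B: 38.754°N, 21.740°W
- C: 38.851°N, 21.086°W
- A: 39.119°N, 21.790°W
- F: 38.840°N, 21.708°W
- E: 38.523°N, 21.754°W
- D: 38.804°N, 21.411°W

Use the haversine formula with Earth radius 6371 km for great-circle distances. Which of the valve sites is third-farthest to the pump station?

B

Distance to each, sorted:
A: 50.2 km
E: 47.4 km
B: 33.8 km
F: 30.4 km
C: 23.9 km
D: 4.8 km
The third-farthest is B at 33.8 km.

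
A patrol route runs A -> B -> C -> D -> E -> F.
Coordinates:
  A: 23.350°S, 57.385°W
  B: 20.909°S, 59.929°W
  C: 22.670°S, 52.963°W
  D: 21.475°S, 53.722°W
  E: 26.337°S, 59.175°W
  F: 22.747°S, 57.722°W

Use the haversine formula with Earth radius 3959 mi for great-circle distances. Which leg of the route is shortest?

Leg distances:
A→B: 234.4 mi
B→C: 463.2 mi
C→D: 95.8 mi
D→E: 481.0 mi
E→F: 264.3 mi
The shortest leg is C–D at 95.8 mi.

C–D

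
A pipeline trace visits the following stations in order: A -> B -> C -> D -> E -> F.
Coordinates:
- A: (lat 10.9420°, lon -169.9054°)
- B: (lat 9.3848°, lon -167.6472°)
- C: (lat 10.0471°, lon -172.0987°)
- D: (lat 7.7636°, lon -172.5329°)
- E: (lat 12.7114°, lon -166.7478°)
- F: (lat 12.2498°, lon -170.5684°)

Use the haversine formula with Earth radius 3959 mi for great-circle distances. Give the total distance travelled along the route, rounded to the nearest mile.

1435 mi

Leg distances:
A→B: 187.5 mi  (cumulative 187.5 mi)
B→C: 306.6 mi  (cumulative 494.1 mi)
C→D: 160.5 mi  (cumulative 654.7 mi)
D→E: 521.1 mi  (cumulative 1175.7 mi)
E→F: 259.7 mi  (cumulative 1435.5 mi)
Total route length ≈ 1435 mi.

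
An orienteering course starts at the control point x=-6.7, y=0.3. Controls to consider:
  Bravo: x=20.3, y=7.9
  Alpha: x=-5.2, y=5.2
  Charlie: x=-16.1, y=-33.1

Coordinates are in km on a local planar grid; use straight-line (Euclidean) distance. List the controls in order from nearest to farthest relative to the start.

Computing each straight-line distance from x=-6.7, y=0.3:
Alpha x=-5.2, y=5.2: 5.1 km
Bravo x=20.3, y=7.9: 28.0 km
Charlie x=-16.1, y=-33.1: 34.7 km

Alpha, Bravo, Charlie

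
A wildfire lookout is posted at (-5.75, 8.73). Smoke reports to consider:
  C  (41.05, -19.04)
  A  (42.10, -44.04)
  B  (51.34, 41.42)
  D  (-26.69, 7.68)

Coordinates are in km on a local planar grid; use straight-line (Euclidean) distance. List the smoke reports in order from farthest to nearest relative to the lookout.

A, B, C, D

Distances from the lookout:
A (42.10, -44.04): 71.2 km
B (51.34, 41.42): 65.8 km
C (41.05, -19.04): 54.4 km
D (-26.69, 7.68): 21.0 km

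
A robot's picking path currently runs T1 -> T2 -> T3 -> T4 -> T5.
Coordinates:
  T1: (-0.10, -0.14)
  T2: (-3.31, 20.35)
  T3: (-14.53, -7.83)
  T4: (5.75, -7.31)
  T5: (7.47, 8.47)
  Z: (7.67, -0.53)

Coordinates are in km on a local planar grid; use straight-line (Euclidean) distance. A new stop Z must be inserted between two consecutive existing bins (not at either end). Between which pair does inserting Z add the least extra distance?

between T4 and T5

Added distance for inserting Z between each consecutive pair:
T1–T2: 10.6 km
T2–T3: 16.6 km
T3–T4: 10.1 km
T4–T5: 0.2 km
Smallest added distance is 0.2 km, inserting between T4 and T5.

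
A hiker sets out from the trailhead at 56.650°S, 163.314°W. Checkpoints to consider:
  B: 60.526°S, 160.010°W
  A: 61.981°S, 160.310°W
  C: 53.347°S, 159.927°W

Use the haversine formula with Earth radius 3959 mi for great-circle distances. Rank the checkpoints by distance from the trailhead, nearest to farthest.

C, B, A

Computing each great-circle distance from 56.650°S, 163.314°W:
C 53.347°S, 159.927°W: 264.7 mi
B 60.526°S, 160.010°W: 293.0 mi
A 61.981°S, 160.310°W: 383.2 mi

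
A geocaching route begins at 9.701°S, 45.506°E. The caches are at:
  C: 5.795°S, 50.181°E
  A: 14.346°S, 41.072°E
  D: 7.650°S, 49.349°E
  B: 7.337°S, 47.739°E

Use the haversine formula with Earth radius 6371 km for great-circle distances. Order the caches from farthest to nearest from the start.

A, C, D, B

Distance from the start at 9.701°S, 45.506°E to each:
A 14.346°S, 41.072°E: 706.5 km
C 5.795°S, 50.181°E: 673.7 km
D 7.650°S, 49.349°E: 480.0 km
B 7.337°S, 47.739°E: 359.7 km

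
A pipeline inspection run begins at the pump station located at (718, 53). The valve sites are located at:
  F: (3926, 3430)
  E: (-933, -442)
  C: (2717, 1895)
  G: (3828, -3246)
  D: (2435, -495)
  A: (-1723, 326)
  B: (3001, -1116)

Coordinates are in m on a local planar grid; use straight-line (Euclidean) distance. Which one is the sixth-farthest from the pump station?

D

Distances from the pump station ((718, 53)):
F: 4657.8 m
G: 4533.8 m
C: 2718.3 m
B: 2564.9 m
A: 2456.2 m
D: 1802.3 m
E: 1723.6 m
The sixth-farthest is D at 1802.3 m.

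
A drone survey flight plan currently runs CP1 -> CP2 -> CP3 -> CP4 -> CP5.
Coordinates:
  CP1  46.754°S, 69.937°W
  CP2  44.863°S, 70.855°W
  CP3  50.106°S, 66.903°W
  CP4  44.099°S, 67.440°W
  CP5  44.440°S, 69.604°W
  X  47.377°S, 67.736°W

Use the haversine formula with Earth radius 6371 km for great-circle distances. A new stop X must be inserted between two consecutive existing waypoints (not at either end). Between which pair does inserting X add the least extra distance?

between CP3 and CP4

Added distance for inserting X between each consecutive pair:
CP1–CP2: 327.2 km
CP2–CP3: 24.1 km
CP3–CP4: 5.6 km
CP4–CP5: 545.9 km
Smallest added distance is 5.6 km, inserting between CP3 and CP4.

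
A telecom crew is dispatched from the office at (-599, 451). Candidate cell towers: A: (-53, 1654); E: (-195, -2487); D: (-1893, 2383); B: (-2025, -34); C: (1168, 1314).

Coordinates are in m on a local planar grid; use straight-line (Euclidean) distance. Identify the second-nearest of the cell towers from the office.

Distances from the office ((-599, 451)):
A: 1321.1 m
B: 1506.2 m
C: 1966.5 m
D: 2325.3 m
E: 2965.6 m
The second-nearest is B at 1506.2 m.

B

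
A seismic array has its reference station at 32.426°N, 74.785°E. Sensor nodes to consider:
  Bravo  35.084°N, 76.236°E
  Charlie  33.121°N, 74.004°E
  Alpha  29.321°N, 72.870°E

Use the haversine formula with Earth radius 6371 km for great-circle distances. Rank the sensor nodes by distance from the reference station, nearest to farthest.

Distances from the reference station:
Charlie 33.121°N, 74.004°E: 106.3 km
Bravo 35.084°N, 76.236°E: 324.6 km
Alpha 29.321°N, 72.870°E: 390.6 km

Charlie, Bravo, Alpha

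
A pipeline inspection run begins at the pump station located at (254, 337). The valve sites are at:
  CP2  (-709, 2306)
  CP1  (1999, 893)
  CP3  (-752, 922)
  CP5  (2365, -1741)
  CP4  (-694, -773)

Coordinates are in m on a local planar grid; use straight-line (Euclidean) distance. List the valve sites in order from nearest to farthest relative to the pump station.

CP3, CP4, CP1, CP2, CP5

Distance from the pump station at (254, 337) to each:
CP3 (-752, 922): 1163.7 m
CP4 (-694, -773): 1459.7 m
CP1 (1999, 893): 1831.4 m
CP2 (-709, 2306): 2191.9 m
CP5 (2365, -1741): 2962.2 m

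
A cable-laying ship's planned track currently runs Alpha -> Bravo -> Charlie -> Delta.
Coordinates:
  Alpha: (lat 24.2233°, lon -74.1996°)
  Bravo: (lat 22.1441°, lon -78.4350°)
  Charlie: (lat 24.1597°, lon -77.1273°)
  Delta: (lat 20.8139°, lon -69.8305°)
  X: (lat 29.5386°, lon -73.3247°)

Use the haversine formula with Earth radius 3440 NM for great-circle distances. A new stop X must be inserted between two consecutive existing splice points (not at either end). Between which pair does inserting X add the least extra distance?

between Charlie and Delta

Added distance for inserting X between each consecutive pair:
Alpha–Bravo: 580.2 NM
Bravo–Charlie: 763.5 NM
Charlie–Delta: 487.0 NM
Smallest added distance is 487.0 NM, inserting between Charlie and Delta.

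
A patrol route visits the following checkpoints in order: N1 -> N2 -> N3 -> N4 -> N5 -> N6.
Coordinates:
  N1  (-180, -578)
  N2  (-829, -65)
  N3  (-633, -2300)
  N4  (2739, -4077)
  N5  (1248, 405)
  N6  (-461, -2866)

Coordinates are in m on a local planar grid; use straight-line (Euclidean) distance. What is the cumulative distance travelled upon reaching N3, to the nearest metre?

Leg distances:
N1→N2: 827.3 m  (cumulative 827.3 m)
N2→N3: 2243.6 m  (cumulative 3070.8 m)
Cumulative distance at N3 ≈ 3071 m.

3071 m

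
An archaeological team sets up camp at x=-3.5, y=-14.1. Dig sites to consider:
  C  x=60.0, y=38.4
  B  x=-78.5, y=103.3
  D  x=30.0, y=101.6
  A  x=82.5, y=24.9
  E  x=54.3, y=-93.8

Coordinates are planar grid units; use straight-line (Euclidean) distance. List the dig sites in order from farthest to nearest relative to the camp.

Distance from the camp at x=-3.5, y=-14.1 to each:
B x=-78.5, y=103.3: 139.3
D x=30.0, y=101.6: 120.5
E x=54.3, y=-93.8: 98.5
A x=82.5, y=24.9: 94.4
C x=60.0, y=38.4: 82.4

B, D, E, A, C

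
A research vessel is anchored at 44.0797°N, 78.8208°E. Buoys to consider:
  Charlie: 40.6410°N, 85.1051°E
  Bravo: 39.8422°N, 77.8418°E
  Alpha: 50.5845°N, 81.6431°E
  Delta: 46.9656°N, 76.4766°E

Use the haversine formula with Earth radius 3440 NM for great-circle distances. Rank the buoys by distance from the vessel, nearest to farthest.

Distances from the vessel:
Delta 46.9656°N, 76.4766°E: 199.3 NM
Bravo 39.8422°N, 77.8418°E: 258.1 NM
Charlie 40.6410°N, 85.1051°E: 346.8 NM
Alpha 50.5845°N, 81.6431°E: 407.0 NM

Delta, Bravo, Charlie, Alpha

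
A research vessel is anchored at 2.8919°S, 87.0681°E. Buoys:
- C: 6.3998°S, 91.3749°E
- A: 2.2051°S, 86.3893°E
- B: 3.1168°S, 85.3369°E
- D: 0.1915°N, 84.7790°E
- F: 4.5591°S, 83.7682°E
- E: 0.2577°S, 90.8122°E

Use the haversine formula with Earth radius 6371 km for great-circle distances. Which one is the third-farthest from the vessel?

D

Distances from the vessel (2.8919°S, 87.0681°E):
C: 616.4 km
E: 508.9 km
D: 427.0 km
F: 410.4 km
B: 193.9 km
A: 107.3 km
The third-farthest is D at 427.0 km.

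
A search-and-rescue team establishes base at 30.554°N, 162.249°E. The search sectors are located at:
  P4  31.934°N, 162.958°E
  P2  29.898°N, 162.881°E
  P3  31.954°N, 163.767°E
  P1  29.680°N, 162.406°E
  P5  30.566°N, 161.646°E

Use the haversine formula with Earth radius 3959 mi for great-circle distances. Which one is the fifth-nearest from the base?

Distances from the base (30.554°N, 162.249°E):
P5: 35.9 mi
P2: 59.0 mi
P1: 61.1 mi
P4: 104.1 mi
P3: 131.9 mi
The fifth-nearest is P3 at 131.9 mi.

P3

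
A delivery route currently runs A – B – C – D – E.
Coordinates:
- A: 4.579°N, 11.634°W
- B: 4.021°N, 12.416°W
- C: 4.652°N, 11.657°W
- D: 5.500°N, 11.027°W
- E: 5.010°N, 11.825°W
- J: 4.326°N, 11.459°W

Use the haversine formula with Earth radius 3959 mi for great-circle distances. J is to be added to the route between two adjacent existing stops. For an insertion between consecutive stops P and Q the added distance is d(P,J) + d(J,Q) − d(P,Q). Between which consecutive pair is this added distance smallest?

Added distance for inserting J between each consecutive pair:
A–B: 24.2 mi
B–C: 27.5 mi
C–D: 39.8 mi
D–E: 75.5 mi
Smallest added distance is 24.2 mi, inserting between A and B.

between A and B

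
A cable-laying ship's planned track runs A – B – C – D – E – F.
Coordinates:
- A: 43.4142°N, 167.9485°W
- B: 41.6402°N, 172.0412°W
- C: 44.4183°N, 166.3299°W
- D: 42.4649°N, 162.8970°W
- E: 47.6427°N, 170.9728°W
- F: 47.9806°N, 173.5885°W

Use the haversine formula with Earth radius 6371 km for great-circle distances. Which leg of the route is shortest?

Leg distances:
A→B: 389.0 km
B→C: 557.4 km
C→D: 352.1 km
D→E: 855.9 km
E→F: 198.9 km
The shortest leg is E–F at 198.9 km.

E–F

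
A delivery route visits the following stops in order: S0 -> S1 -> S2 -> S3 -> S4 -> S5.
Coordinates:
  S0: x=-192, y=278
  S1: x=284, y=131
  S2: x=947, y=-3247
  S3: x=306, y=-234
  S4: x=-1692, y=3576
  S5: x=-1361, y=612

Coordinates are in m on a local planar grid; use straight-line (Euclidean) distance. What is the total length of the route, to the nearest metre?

14306 m

Leg distances:
S0→S1: 498.2 m  (cumulative 498.2 m)
S1→S2: 3442.4 m  (cumulative 3940.6 m)
S2→S3: 3080.4 m  (cumulative 7021.1 m)
S3→S4: 4302.1 m  (cumulative 11323.2 m)
S4→S5: 2982.4 m  (cumulative 14305.6 m)
Total route length ≈ 14306 m.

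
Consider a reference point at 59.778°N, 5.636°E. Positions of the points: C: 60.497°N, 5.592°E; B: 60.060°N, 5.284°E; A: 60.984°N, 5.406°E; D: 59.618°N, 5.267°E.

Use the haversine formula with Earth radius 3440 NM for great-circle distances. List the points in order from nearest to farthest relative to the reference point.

Computing each great-circle distance from 59.778°N, 5.636°E:
D 59.618°N, 5.267°E: 14.7 NM
B 60.060°N, 5.284°E: 20.0 NM
C 60.497°N, 5.592°E: 43.2 NM
A 60.984°N, 5.406°E: 72.7 NM

D, B, C, A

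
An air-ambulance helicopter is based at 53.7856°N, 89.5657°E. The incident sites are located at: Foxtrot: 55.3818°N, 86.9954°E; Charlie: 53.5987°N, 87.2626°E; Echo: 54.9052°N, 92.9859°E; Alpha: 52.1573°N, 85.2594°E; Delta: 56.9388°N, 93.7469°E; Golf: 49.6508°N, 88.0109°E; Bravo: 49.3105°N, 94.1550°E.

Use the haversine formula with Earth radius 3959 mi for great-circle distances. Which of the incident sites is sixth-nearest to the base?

Golf

Distances from the base (53.7856°N, 89.5657°E):
Charlie: 95.1 mi
Foxtrot: 150.8 mi
Echo: 158.0 mi
Alpha: 211.5 mi
Delta: 272.7 mi
Golf: 293.3 mi
Bravo: 366.6 mi
The sixth-nearest is Golf at 293.3 mi.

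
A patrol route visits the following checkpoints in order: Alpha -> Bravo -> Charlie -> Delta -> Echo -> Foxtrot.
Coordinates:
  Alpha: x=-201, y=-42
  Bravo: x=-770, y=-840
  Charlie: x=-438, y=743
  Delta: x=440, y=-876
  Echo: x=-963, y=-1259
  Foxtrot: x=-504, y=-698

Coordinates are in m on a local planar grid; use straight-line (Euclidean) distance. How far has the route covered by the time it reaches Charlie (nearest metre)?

2598 m

Leg distances:
Alpha→Bravo: 980.1 m  (cumulative 980.1 m)
Bravo→Charlie: 1617.4 m  (cumulative 2597.5 m)
Cumulative distance at Charlie ≈ 2598 m.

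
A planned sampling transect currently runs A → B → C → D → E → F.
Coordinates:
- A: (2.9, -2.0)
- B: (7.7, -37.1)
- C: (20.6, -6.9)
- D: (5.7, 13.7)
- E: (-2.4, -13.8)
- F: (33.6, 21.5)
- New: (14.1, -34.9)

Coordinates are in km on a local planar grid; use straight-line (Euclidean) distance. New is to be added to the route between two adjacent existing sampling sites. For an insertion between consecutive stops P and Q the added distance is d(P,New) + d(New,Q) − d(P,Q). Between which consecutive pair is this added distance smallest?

Added distance for inserting New between each consecutive pair:
A–B: 6.1 km
B–C: 2.7 km
C–D: 52.6 km
D–E: 47.4 km
E–F: 36.0 km
Smallest added distance is 2.7 km, inserting between B and C.

between B and C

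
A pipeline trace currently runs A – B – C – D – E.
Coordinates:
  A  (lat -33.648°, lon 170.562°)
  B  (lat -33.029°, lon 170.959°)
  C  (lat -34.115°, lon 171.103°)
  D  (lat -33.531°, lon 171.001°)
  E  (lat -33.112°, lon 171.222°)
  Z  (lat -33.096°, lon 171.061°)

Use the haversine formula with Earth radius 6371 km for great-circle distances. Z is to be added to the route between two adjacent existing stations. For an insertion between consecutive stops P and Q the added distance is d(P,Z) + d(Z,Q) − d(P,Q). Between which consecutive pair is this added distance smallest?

Added distance for inserting Z between each consecutive pair:
A–B: 10.9 km
B–C: 4.0 km
C–D: 96.4 km
D–E: 12.9 km
Smallest added distance is 4.0 km, inserting between B and C.

between B and C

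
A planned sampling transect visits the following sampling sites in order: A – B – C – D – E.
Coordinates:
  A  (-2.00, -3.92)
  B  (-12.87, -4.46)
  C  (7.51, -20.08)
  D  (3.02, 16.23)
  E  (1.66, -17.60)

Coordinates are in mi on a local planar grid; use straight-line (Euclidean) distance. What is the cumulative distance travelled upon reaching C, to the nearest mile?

37 mi

Leg distances:
A→B: 10.9 mi  (cumulative 10.9 mi)
B→C: 25.7 mi  (cumulative 36.6 mi)
Cumulative distance at C ≈ 37 mi.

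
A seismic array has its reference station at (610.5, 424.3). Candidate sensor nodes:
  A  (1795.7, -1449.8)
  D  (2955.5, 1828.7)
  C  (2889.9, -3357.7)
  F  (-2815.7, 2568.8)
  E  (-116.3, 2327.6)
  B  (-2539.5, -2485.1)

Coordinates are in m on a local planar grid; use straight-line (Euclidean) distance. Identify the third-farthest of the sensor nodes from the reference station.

Distances from the reference station ((610.5, 424.3)):
C: 4415.8 m
B: 4288.0 m
F: 4042.0 m
D: 2733.4 m
A: 2217.4 m
E: 2037.3 m
The third-farthest is F at 4042.0 m.

F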